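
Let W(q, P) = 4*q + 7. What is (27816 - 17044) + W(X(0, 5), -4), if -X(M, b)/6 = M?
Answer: 10779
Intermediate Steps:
X(M, b) = -6*M
W(q, P) = 7 + 4*q
(27816 - 17044) + W(X(0, 5), -4) = (27816 - 17044) + (7 + 4*(-6*0)) = 10772 + (7 + 4*0) = 10772 + (7 + 0) = 10772 + 7 = 10779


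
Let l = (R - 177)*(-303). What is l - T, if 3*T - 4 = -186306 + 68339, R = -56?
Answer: 109920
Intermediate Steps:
l = 70599 (l = (-56 - 177)*(-303) = -233*(-303) = 70599)
T = -39321 (T = 4/3 + (-186306 + 68339)/3 = 4/3 + (⅓)*(-117967) = 4/3 - 117967/3 = -39321)
l - T = 70599 - 1*(-39321) = 70599 + 39321 = 109920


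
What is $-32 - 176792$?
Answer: $-176824$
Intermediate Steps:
$-32 - 176792 = -176824$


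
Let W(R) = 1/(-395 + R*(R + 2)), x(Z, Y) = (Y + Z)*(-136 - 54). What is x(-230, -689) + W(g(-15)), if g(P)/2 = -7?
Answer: 39636469/227 ≈ 1.7461e+5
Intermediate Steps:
g(P) = -14 (g(P) = 2*(-7) = -14)
x(Z, Y) = -190*Y - 190*Z (x(Z, Y) = (Y + Z)*(-190) = -190*Y - 190*Z)
W(R) = 1/(-395 + R*(2 + R))
x(-230, -689) + W(g(-15)) = (-190*(-689) - 190*(-230)) + 1/(-395 + (-14)**2 + 2*(-14)) = (130910 + 43700) + 1/(-395 + 196 - 28) = 174610 + 1/(-227) = 174610 - 1/227 = 39636469/227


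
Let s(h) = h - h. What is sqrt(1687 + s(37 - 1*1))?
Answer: sqrt(1687) ≈ 41.073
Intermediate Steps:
s(h) = 0
sqrt(1687 + s(37 - 1*1)) = sqrt(1687 + 0) = sqrt(1687)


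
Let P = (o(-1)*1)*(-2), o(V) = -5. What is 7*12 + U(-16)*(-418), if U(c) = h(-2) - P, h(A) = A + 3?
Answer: 3846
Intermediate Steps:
h(A) = 3 + A
P = 10 (P = -5*1*(-2) = -5*(-2) = 10)
U(c) = -9 (U(c) = (3 - 2) - 1*10 = 1 - 10 = -9)
7*12 + U(-16)*(-418) = 7*12 - 9*(-418) = 84 + 3762 = 3846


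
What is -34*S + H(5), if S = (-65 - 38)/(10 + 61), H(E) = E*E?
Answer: 5277/71 ≈ 74.324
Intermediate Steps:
H(E) = E²
S = -103/71 ≈ -1.4507
-34*S + H(5) = -34*(-103/71) + 5² = 3502/71 + 25 = 5277/71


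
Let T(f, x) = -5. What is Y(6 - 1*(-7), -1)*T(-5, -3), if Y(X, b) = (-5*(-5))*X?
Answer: -1625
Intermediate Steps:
Y(X, b) = 25*X
Y(6 - 1*(-7), -1)*T(-5, -3) = (25*(6 - 1*(-7)))*(-5) = (25*(6 + 7))*(-5) = (25*13)*(-5) = 325*(-5) = -1625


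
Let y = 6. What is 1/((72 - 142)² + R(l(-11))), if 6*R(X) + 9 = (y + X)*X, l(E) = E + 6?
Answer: 3/14693 ≈ 0.00020418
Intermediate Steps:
l(E) = 6 + E
R(X) = -3/2 + X*(6 + X)/6 (R(X) = -3/2 + ((6 + X)*X)/6 = -3/2 + (X*(6 + X))/6 = -3/2 + X*(6 + X)/6)
1/((72 - 142)² + R(l(-11))) = 1/((72 - 142)² + (-3/2 + (6 - 11) + (6 - 11)²/6)) = 1/((-70)² + (-3/2 - 5 + (⅙)*(-5)²)) = 1/(4900 + (-3/2 - 5 + (⅙)*25)) = 1/(4900 + (-3/2 - 5 + 25/6)) = 1/(4900 - 7/3) = 1/(14693/3) = 3/14693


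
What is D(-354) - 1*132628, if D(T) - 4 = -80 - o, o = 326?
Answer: -133030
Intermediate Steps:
D(T) = -402 (D(T) = 4 + (-80 - 1*326) = 4 + (-80 - 326) = 4 - 406 = -402)
D(-354) - 1*132628 = -402 - 1*132628 = -402 - 132628 = -133030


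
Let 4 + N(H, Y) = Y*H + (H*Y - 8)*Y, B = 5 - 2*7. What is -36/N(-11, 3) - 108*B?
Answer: 38889/40 ≈ 972.22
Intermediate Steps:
B = -9 (B = 5 - 14 = -9)
N(H, Y) = -4 + H*Y + Y*(-8 + H*Y) (N(H, Y) = -4 + (Y*H + (H*Y - 8)*Y) = -4 + (H*Y + (-8 + H*Y)*Y) = -4 + (H*Y + Y*(-8 + H*Y)) = -4 + H*Y + Y*(-8 + H*Y))
-36/N(-11, 3) - 108*B = -36/(-4 - 8*3 - 11*3 - 11*3²) - 108*(-9) = -36/(-4 - 24 - 33 - 11*9) + 972 = -36/(-4 - 24 - 33 - 99) + 972 = -36/(-160) + 972 = -36*(-1/160) + 972 = 9/40 + 972 = 38889/40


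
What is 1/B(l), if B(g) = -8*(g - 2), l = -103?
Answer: 1/840 ≈ 0.0011905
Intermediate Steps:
B(g) = 16 - 8*g (B(g) = -8*(-2 + g) = 16 - 8*g)
1/B(l) = 1/(16 - 8*(-103)) = 1/(16 + 824) = 1/840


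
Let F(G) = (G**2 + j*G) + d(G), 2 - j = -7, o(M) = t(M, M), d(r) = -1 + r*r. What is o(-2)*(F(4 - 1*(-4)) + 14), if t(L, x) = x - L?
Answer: 0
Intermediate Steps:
d(r) = -1 + r**2
o(M) = 0 (o(M) = M - M = 0)
j = 9 (j = 2 - 1*(-7) = 2 + 7 = 9)
F(G) = -1 + 2*G**2 + 9*G (F(G) = (G**2 + 9*G) + (-1 + G**2) = -1 + 2*G**2 + 9*G)
o(-2)*(F(4 - 1*(-4)) + 14) = 0*((-1 + 2*(4 - 1*(-4))**2 + 9*(4 - 1*(-4))) + 14) = 0*((-1 + 2*(4 + 4)**2 + 9*(4 + 4)) + 14) = 0*((-1 + 2*8**2 + 9*8) + 14) = 0*((-1 + 2*64 + 72) + 14) = 0*((-1 + 128 + 72) + 14) = 0*(199 + 14) = 0*213 = 0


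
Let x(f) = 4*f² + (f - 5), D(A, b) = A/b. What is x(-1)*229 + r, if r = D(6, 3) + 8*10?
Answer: -376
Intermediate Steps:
r = 82 (r = 6/3 + 8*10 = 6*(⅓) + 80 = 2 + 80 = 82)
x(f) = -5 + f + 4*f² (x(f) = 4*f² + (-5 + f) = -5 + f + 4*f²)
x(-1)*229 + r = (-5 - 1 + 4*(-1)²)*229 + 82 = (-5 - 1 + 4*1)*229 + 82 = (-5 - 1 + 4)*229 + 82 = -2*229 + 82 = -458 + 82 = -376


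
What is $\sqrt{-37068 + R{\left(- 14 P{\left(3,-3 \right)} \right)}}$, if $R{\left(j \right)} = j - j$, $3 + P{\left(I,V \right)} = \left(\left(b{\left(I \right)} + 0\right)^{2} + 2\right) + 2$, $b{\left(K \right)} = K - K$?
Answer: $2 i \sqrt{9267} \approx 192.53 i$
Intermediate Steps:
$b{\left(K \right)} = 0$
$P{\left(I,V \right)} = 1$ ($P{\left(I,V \right)} = -3 + \left(\left(\left(0 + 0\right)^{2} + 2\right) + 2\right) = -3 + \left(\left(0^{2} + 2\right) + 2\right) = -3 + \left(\left(0 + 2\right) + 2\right) = -3 + \left(2 + 2\right) = -3 + 4 = 1$)
$R{\left(j \right)} = 0$
$\sqrt{-37068 + R{\left(- 14 P{\left(3,-3 \right)} \right)}} = \sqrt{-37068 + 0} = \sqrt{-37068} = 2 i \sqrt{9267}$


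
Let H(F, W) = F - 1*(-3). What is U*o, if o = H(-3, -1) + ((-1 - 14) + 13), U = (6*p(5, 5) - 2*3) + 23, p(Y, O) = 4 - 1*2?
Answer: -58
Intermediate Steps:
p(Y, O) = 2 (p(Y, O) = 4 - 2 = 2)
H(F, W) = 3 + F (H(F, W) = F + 3 = 3 + F)
U = 29 (U = (6*2 - 2*3) + 23 = (12 - 6) + 23 = 6 + 23 = 29)
o = -2 (o = (3 - 3) + ((-1 - 14) + 13) = 0 + (-15 + 13) = 0 - 2 = -2)
U*o = 29*(-2) = -58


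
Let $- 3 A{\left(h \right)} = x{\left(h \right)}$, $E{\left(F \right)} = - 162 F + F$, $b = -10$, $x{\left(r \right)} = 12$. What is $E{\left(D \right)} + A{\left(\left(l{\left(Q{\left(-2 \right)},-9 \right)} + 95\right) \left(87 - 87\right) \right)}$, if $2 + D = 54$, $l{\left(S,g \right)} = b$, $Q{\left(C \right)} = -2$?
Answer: $-8376$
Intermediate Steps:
$l{\left(S,g \right)} = -10$
$D = 52$ ($D = -2 + 54 = 52$)
$E{\left(F \right)} = - 161 F$
$A{\left(h \right)} = -4$ ($A{\left(h \right)} = \left(- \frac{1}{3}\right) 12 = -4$)
$E{\left(D \right)} + A{\left(\left(l{\left(Q{\left(-2 \right)},-9 \right)} + 95\right) \left(87 - 87\right) \right)} = \left(-161\right) 52 - 4 = -8372 - 4 = -8376$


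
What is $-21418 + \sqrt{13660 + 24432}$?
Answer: $-21418 + 2 \sqrt{9523} \approx -21223.0$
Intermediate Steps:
$-21418 + \sqrt{13660 + 24432} = -21418 + \sqrt{38092} = -21418 + 2 \sqrt{9523}$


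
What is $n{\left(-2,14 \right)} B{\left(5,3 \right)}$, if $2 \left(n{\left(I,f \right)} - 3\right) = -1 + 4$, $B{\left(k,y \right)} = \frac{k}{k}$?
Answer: $\frac{9}{2} \approx 4.5$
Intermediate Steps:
$B{\left(k,y \right)} = 1$
$n{\left(I,f \right)} = \frac{9}{2}$ ($n{\left(I,f \right)} = 3 + \frac{-1 + 4}{2} = 3 + \frac{1}{2} \cdot 3 = 3 + \frac{3}{2} = \frac{9}{2}$)
$n{\left(-2,14 \right)} B{\left(5,3 \right)} = \frac{9}{2} \cdot 1 = \frac{9}{2}$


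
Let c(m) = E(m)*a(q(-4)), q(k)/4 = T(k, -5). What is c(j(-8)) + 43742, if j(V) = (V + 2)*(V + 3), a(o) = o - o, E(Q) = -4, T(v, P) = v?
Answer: 43742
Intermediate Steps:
q(k) = 4*k
a(o) = 0
j(V) = (2 + V)*(3 + V)
c(m) = 0 (c(m) = -4*0 = 0)
c(j(-8)) + 43742 = 0 + 43742 = 43742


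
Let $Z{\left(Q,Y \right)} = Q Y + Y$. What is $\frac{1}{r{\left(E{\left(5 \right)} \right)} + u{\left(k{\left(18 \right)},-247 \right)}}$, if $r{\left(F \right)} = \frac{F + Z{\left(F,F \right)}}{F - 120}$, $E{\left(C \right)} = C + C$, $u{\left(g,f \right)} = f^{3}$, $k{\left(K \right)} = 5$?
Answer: $- \frac{11}{165761465} \approx -6.636 \cdot 10^{-8}$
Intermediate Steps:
$Z{\left(Q,Y \right)} = Y + Q Y$
$E{\left(C \right)} = 2 C$
$r{\left(F \right)} = \frac{F + F \left(1 + F\right)}{-120 + F}$ ($r{\left(F \right)} = \frac{F + F \left(1 + F\right)}{F - 120} = \frac{F + F \left(1 + F\right)}{-120 + F}$)
$\frac{1}{r{\left(E{\left(5 \right)} \right)} + u{\left(k{\left(18 \right)},-247 \right)}} = \frac{1}{\frac{2 \cdot 5 \left(2 + 2 \cdot 5\right)}{-120 + 2 \cdot 5} + \left(-247\right)^{3}} = \frac{1}{\frac{10 \left(2 + 10\right)}{-120 + 10} - 15069223} = \frac{1}{10 \frac{1}{-110} \cdot 12 - 15069223} = \frac{1}{10 \left(- \frac{1}{110}\right) 12 - 15069223} = \frac{1}{- \frac{12}{11} - 15069223} = \frac{1}{- \frac{165761465}{11}} = - \frac{11}{165761465}$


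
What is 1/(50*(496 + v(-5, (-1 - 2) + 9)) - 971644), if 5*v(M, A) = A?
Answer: -1/946784 ≈ -1.0562e-6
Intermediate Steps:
v(M, A) = A/5
1/(50*(496 + v(-5, (-1 - 2) + 9)) - 971644) = 1/(50*(496 + ((-1 - 2) + 9)/5) - 971644) = 1/(50*(496 + (-3 + 9)/5) - 971644) = 1/(50*(496 + (⅕)*6) - 971644) = 1/(50*(496 + 6/5) - 971644) = 1/(50*(2486/5) - 971644) = 1/(24860 - 971644) = 1/(-946784) = -1/946784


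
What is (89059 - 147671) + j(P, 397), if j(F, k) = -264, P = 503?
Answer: -58876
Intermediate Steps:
(89059 - 147671) + j(P, 397) = (89059 - 147671) - 264 = -58612 - 264 = -58876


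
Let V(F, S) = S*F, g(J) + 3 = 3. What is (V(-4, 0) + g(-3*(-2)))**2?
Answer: 0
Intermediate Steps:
g(J) = 0 (g(J) = -3 + 3 = 0)
V(F, S) = F*S
(V(-4, 0) + g(-3*(-2)))**2 = (-4*0 + 0)**2 = (0 + 0)**2 = 0**2 = 0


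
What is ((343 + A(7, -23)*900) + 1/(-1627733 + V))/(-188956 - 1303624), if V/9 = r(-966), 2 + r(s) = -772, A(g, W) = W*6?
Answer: 1368033203/16485939415 ≈ 0.082982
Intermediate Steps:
A(g, W) = 6*W
r(s) = -774 (r(s) = -2 - 772 = -774)
V = -6966 (V = 9*(-774) = -6966)
((343 + A(7, -23)*900) + 1/(-1627733 + V))/(-188956 - 1303624) = ((343 + (6*(-23))*900) + 1/(-1627733 - 6966))/(-188956 - 1303624) = ((343 - 138*900) + 1/(-1634699))/(-1492580) = ((343 - 124200) - 1/1634699)*(-1/1492580) = (-123857 - 1/1634699)*(-1/1492580) = -202468914044/1634699*(-1/1492580) = 1368033203/16485939415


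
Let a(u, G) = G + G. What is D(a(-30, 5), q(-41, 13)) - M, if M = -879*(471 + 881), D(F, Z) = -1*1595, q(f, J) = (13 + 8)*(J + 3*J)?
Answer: 1186813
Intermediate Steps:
q(f, J) = 84*J (q(f, J) = 21*(4*J) = 84*J)
a(u, G) = 2*G
D(F, Z) = -1595
M = -1188408 (M = -879*1352 = -1188408)
D(a(-30, 5), q(-41, 13)) - M = -1595 - 1*(-1188408) = -1595 + 1188408 = 1186813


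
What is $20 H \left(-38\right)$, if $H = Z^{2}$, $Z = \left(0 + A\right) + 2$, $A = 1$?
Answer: $-6840$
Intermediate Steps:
$Z = 3$ ($Z = \left(0 + 1\right) + 2 = 1 + 2 = 3$)
$H = 9$ ($H = 3^{2} = 9$)
$20 H \left(-38\right) = 20 \cdot 9 \left(-38\right) = 180 \left(-38\right) = -6840$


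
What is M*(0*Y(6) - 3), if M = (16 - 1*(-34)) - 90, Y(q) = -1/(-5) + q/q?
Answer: 120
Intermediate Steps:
Y(q) = 6/5 (Y(q) = -1*(-⅕) + 1 = ⅕ + 1 = 6/5)
M = -40 (M = (16 + 34) - 90 = 50 - 90 = -40)
M*(0*Y(6) - 3) = -40*(0*(6/5) - 3) = -40*(0 - 3) = -40*(-3) = 120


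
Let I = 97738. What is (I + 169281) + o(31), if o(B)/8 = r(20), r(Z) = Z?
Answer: 267179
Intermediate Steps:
o(B) = 160 (o(B) = 8*20 = 160)
(I + 169281) + o(31) = (97738 + 169281) + 160 = 267019 + 160 = 267179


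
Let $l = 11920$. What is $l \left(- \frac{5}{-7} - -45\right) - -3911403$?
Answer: $\frac{31194221}{7} \approx 4.4563 \cdot 10^{6}$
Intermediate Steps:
$l \left(- \frac{5}{-7} - -45\right) - -3911403 = 11920 \left(- \frac{5}{-7} - -45\right) - -3911403 = 11920 \left(\left(-5\right) \left(- \frac{1}{7}\right) + 45\right) + 3911403 = 11920 \left(\frac{5}{7} + 45\right) + 3911403 = 11920 \cdot \frac{320}{7} + 3911403 = \frac{3814400}{7} + 3911403 = \frac{31194221}{7}$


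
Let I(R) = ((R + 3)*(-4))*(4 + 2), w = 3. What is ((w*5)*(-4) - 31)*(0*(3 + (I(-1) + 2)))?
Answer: 0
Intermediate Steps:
I(R) = -72 - 24*R (I(R) = ((3 + R)*(-4))*6 = (-12 - 4*R)*6 = -72 - 24*R)
((w*5)*(-4) - 31)*(0*(3 + (I(-1) + 2))) = ((3*5)*(-4) - 31)*(0*(3 + ((-72 - 24*(-1)) + 2))) = (15*(-4) - 31)*(0*(3 + ((-72 + 24) + 2))) = (-60 - 31)*(0*(3 + (-48 + 2))) = -0*(3 - 46) = -0*(-43) = -91*0 = 0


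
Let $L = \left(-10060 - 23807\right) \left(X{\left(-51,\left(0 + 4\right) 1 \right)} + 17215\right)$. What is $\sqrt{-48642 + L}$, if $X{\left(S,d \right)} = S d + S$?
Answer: $i \sqrt{574432962} \approx 23967.0 i$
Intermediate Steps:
$X{\left(S,d \right)} = S + S d$
$L = -574384320$ ($L = \left(-10060 - 23807\right) \left(- 51 \left(1 + \left(0 + 4\right) 1\right) + 17215\right) = - 33867 \left(- 51 \left(1 + 4 \cdot 1\right) + 17215\right) = - 33867 \left(- 51 \left(1 + 4\right) + 17215\right) = - 33867 \left(\left(-51\right) 5 + 17215\right) = - 33867 \left(-255 + 17215\right) = \left(-33867\right) 16960 = -574384320$)
$\sqrt{-48642 + L} = \sqrt{-48642 - 574384320} = \sqrt{-574432962} = i \sqrt{574432962}$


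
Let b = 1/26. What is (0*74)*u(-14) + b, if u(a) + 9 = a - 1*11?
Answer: 1/26 ≈ 0.038462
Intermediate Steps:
u(a) = -20 + a (u(a) = -9 + (a - 1*11) = -9 + (a - 11) = -9 + (-11 + a) = -20 + a)
b = 1/26 ≈ 0.038462
(0*74)*u(-14) + b = (0*74)*(-20 - 14) + 1/26 = 0*(-34) + 1/26 = 0 + 1/26 = 1/26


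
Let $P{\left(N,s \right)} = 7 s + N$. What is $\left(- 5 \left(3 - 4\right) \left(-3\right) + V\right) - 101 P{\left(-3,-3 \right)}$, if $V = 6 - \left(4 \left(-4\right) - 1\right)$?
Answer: $2432$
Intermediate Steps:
$V = 23$ ($V = 6 - \left(-16 - 1\right) = 6 - -17 = 6 + 17 = 23$)
$P{\left(N,s \right)} = N + 7 s$
$\left(- 5 \left(3 - 4\right) \left(-3\right) + V\right) - 101 P{\left(-3,-3 \right)} = \left(- 5 \left(3 - 4\right) \left(-3\right) + 23\right) - 101 \left(-3 + 7 \left(-3\right)\right) = \left(- 5 \left(\left(-1\right) \left(-3\right)\right) + 23\right) - 101 \left(-3 - 21\right) = \left(\left(-5\right) 3 + 23\right) - -2424 = \left(-15 + 23\right) + 2424 = 8 + 2424 = 2432$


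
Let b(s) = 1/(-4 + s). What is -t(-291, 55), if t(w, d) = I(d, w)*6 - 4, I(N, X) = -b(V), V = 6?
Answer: 7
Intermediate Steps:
I(N, X) = -½ (I(N, X) = -1/(-4 + 6) = -1/2 = -1*½ = -½)
t(w, d) = -7 (t(w, d) = -½*6 - 4 = -3 - 4 = -7)
-t(-291, 55) = -1*(-7) = 7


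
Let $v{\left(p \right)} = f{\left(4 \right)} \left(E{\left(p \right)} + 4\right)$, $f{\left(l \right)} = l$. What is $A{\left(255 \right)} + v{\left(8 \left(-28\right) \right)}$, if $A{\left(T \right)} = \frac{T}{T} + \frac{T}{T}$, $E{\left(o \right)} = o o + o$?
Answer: $199826$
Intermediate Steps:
$E{\left(o \right)} = o + o^{2}$ ($E{\left(o \right)} = o^{2} + o = o + o^{2}$)
$v{\left(p \right)} = 16 + 4 p \left(1 + p\right)$ ($v{\left(p \right)} = 4 \left(p \left(1 + p\right) + 4\right) = 4 \left(4 + p \left(1 + p\right)\right) = 16 + 4 p \left(1 + p\right)$)
$A{\left(T \right)} = 2$ ($A{\left(T \right)} = 1 + 1 = 2$)
$A{\left(255 \right)} + v{\left(8 \left(-28\right) \right)} = 2 + \left(16 + 4 \cdot 8 \left(-28\right) \left(1 + 8 \left(-28\right)\right)\right) = 2 + \left(16 + 4 \left(-224\right) \left(1 - 224\right)\right) = 2 + \left(16 + 4 \left(-224\right) \left(-223\right)\right) = 2 + \left(16 + 199808\right) = 2 + 199824 = 199826$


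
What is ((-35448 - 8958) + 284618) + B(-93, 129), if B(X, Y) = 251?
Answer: 240463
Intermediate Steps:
((-35448 - 8958) + 284618) + B(-93, 129) = ((-35448 - 8958) + 284618) + 251 = (-44406 + 284618) + 251 = 240212 + 251 = 240463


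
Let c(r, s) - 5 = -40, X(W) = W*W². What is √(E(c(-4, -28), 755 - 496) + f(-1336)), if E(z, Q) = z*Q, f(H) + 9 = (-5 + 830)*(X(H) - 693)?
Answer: I*√1967312951999 ≈ 1.4026e+6*I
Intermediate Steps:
X(W) = W³
c(r, s) = -35 (c(r, s) = 5 - 40 = -35)
f(H) = -571734 + 825*H³ (f(H) = -9 + (-5 + 830)*(H³ - 693) = -9 + 825*(-693 + H³) = -9 + (-571725 + 825*H³) = -571734 + 825*H³)
E(z, Q) = Q*z
√(E(c(-4, -28), 755 - 496) + f(-1336)) = √((755 - 496)*(-35) + (-571734 + 825*(-1336)³)) = √(259*(-35) + (-571734 + 825*(-2384621056))) = √(-9065 + (-571734 - 1967312371200)) = √(-9065 - 1967312942934) = √(-1967312951999) = I*√1967312951999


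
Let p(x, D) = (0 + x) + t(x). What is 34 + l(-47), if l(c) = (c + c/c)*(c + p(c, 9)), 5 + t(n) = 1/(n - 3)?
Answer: 114723/25 ≈ 4588.9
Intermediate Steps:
t(n) = -5 + 1/(-3 + n) (t(n) = -5 + 1/(n - 3) = -5 + 1/(-3 + n))
p(x, D) = x + (16 - 5*x)/(-3 + x) (p(x, D) = (0 + x) + (16 - 5*x)/(-3 + x) = x + (16 - 5*x)/(-3 + x))
l(c) = (1 + c)*(c + (16 + c² - 8*c)/(-3 + c)) (l(c) = (c + c/c)*(c + (16 + c² - 8*c)/(-3 + c)) = (c + 1)*(c + (16 + c² - 8*c)/(-3 + c)) = (1 + c)*(c + (16 + c² - 8*c)/(-3 + c)))
34 + l(-47) = 34 + (16 - 9*(-47)² + 2*(-47)³ + 5*(-47))/(-3 - 47) = 34 + (16 - 9*2209 + 2*(-103823) - 235)/(-50) = 34 - (16 - 19881 - 207646 - 235)/50 = 34 - 1/50*(-227746) = 34 + 113873/25 = 114723/25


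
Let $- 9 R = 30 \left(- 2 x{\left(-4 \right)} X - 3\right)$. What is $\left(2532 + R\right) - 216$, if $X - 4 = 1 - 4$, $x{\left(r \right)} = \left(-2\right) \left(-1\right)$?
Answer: $\frac{7018}{3} \approx 2339.3$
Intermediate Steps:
$x{\left(r \right)} = 2$
$X = 1$ ($X = 4 + \left(1 - 4\right) = 4 - 3 = 1$)
$R = \frac{70}{3}$ ($R = - \frac{30 \left(\left(-2\right) 2 \cdot 1 - 3\right)}{9} = - \frac{30 \left(\left(-4\right) 1 - 3\right)}{9} = - \frac{30 \left(-4 - 3\right)}{9} = - \frac{30 \left(-7\right)}{9} = \left(- \frac{1}{9}\right) \left(-210\right) = \frac{70}{3} \approx 23.333$)
$\left(2532 + R\right) - 216 = \left(2532 + \frac{70}{3}\right) - 216 = \frac{7666}{3} - 216 = \frac{7018}{3}$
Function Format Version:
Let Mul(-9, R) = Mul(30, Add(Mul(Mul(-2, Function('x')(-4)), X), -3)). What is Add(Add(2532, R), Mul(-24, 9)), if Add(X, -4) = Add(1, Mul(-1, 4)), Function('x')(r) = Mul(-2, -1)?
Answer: Rational(7018, 3) ≈ 2339.3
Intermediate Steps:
Function('x')(r) = 2
X = 1 (X = Add(4, Add(1, Mul(-1, 4))) = Add(4, Add(1, -4)) = Add(4, -3) = 1)
R = Rational(70, 3) (R = Mul(Rational(-1, 9), Mul(30, Add(Mul(Mul(-2, 2), 1), -3))) = Mul(Rational(-1, 9), Mul(30, Add(Mul(-4, 1), -3))) = Mul(Rational(-1, 9), Mul(30, Add(-4, -3))) = Mul(Rational(-1, 9), Mul(30, -7)) = Mul(Rational(-1, 9), -210) = Rational(70, 3) ≈ 23.333)
Add(Add(2532, R), Mul(-24, 9)) = Add(Add(2532, Rational(70, 3)), Mul(-24, 9)) = Add(Rational(7666, 3), -216) = Rational(7018, 3)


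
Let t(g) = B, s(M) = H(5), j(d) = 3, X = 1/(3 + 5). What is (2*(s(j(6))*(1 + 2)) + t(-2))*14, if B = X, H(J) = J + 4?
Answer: 3031/4 ≈ 757.75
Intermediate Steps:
H(J) = 4 + J
X = ⅛ (X = 1/8 = ⅛ ≈ 0.12500)
B = ⅛ ≈ 0.12500
s(M) = 9 (s(M) = 4 + 5 = 9)
t(g) = ⅛
(2*(s(j(6))*(1 + 2)) + t(-2))*14 = (2*(9*(1 + 2)) + ⅛)*14 = (2*(9*3) + ⅛)*14 = (2*27 + ⅛)*14 = (54 + ⅛)*14 = (433/8)*14 = 3031/4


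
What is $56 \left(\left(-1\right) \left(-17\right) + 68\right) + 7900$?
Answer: $12660$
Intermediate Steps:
$56 \left(\left(-1\right) \left(-17\right) + 68\right) + 7900 = 56 \left(17 + 68\right) + 7900 = 56 \cdot 85 + 7900 = 4760 + 7900 = 12660$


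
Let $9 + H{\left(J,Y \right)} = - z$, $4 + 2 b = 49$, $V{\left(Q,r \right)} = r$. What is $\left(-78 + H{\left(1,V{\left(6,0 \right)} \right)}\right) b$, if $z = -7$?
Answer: $-1800$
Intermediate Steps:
$b = \frac{45}{2}$ ($b = -2 + \frac{1}{2} \cdot 49 = -2 + \frac{49}{2} = \frac{45}{2} \approx 22.5$)
$H{\left(J,Y \right)} = -2$ ($H{\left(J,Y \right)} = -9 - -7 = -9 + 7 = -2$)
$\left(-78 + H{\left(1,V{\left(6,0 \right)} \right)}\right) b = \left(-78 - 2\right) \frac{45}{2} = \left(-80\right) \frac{45}{2} = -1800$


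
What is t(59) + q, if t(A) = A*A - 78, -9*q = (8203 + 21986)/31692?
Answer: 323533565/95076 ≈ 3402.9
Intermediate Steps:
q = -10063/95076 (q = -(8203 + 21986)/(9*31692) = -10063/(3*31692) = -1/9*10063/10564 = -10063/95076 ≈ -0.10584)
t(A) = -78 + A**2 (t(A) = A**2 - 78 = -78 + A**2)
t(59) + q = (-78 + 59**2) - 10063/95076 = (-78 + 3481) - 10063/95076 = 3403 - 10063/95076 = 323533565/95076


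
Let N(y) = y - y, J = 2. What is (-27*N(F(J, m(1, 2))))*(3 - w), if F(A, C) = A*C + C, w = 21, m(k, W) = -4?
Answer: 0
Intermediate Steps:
F(A, C) = C + A*C
N(y) = 0
(-27*N(F(J, m(1, 2))))*(3 - w) = (-27*0)*(3 - 1*21) = 0*(3 - 21) = 0*(-18) = 0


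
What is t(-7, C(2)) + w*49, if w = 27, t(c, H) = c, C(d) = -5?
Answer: 1316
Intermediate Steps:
t(-7, C(2)) + w*49 = -7 + 27*49 = -7 + 1323 = 1316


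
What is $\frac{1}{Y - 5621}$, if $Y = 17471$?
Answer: $\frac{1}{11850} \approx 8.4388 \cdot 10^{-5}$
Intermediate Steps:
$\frac{1}{Y - 5621} = \frac{1}{17471 - 5621} = \frac{1}{11850}$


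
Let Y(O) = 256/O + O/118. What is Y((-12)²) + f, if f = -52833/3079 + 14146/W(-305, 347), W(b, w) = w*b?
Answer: -2473478646979/173034827415 ≈ -14.295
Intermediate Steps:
W(b, w) = b*w
Y(O) = 256/O + O/118 (Y(O) = 256/O + O*(1/118) = 256/O + O/118)
f = -5635136089/325865965 (f = -52833/3079 + 14146/((-305*347)) = -52833*1/3079 + 14146/(-105835) = -52833/3079 + 14146*(-1/105835) = -52833/3079 - 14146/105835 = -5635136089/325865965 ≈ -17.293)
Y((-12)²) + f = (256/((-12)²) + (1/118)*(-12)²) - 5635136089/325865965 = (256/144 + (1/118)*144) - 5635136089/325865965 = (256*(1/144) + 72/59) - 5635136089/325865965 = (16/9 + 72/59) - 5635136089/325865965 = 1592/531 - 5635136089/325865965 = -2473478646979/173034827415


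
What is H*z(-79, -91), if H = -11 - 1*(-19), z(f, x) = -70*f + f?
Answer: 43608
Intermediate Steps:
z(f, x) = -69*f
H = 8 (H = -11 + 19 = 8)
H*z(-79, -91) = 8*(-69*(-79)) = 8*5451 = 43608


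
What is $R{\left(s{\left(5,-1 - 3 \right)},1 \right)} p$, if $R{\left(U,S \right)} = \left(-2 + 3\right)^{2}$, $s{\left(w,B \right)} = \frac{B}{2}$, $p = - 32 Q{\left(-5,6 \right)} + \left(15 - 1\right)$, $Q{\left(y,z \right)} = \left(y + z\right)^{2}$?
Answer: $-18$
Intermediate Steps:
$p = -18$ ($p = - 32 \left(-5 + 6\right)^{2} + \left(15 - 1\right) = - 32 \cdot 1^{2} + \left(15 - 1\right) = \left(-32\right) 1 + 14 = -32 + 14 = -18$)
$s{\left(w,B \right)} = \frac{B}{2}$ ($s{\left(w,B \right)} = B \frac{1}{2} = \frac{B}{2}$)
$R{\left(U,S \right)} = 1$ ($R{\left(U,S \right)} = 1^{2} = 1$)
$R{\left(s{\left(5,-1 - 3 \right)},1 \right)} p = 1 \left(-18\right) = -18$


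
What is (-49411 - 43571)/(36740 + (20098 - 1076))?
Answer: -46491/27881 ≈ -1.6675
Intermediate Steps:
(-49411 - 43571)/(36740 + (20098 - 1076)) = -92982/(36740 + 19022) = -92982/55762 = -92982*1/55762 = -46491/27881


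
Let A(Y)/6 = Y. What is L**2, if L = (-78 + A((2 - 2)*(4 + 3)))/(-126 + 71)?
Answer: 6084/3025 ≈ 2.0112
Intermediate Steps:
A(Y) = 6*Y
L = 78/55 (L = (-78 + 6*((2 - 2)*(4 + 3)))/(-126 + 71) = (-78 + 6*(0*7))/(-55) = (-78 + 6*0)*(-1/55) = (-78 + 0)*(-1/55) = -78*(-1/55) = 78/55 ≈ 1.4182)
L**2 = (78/55)**2 = 6084/3025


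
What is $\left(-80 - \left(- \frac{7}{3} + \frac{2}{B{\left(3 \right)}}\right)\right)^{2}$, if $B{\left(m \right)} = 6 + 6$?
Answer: $\frac{218089}{36} \approx 6058.0$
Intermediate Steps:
$B{\left(m \right)} = 12$
$\left(-80 - \left(- \frac{7}{3} + \frac{2}{B{\left(3 \right)}}\right)\right)^{2} = \left(-80 - \left(- \frac{7}{3} + \frac{1}{6}\right)\right)^{2} = \left(-80 - - \frac{13}{6}\right)^{2} = \left(-80 + \left(- \frac{1}{6} + \frac{7}{3}\right)\right)^{2} = \left(-80 + \frac{13}{6}\right)^{2} = \left(- \frac{467}{6}\right)^{2} = \frac{218089}{36}$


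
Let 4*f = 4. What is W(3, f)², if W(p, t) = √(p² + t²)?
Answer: 10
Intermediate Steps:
f = 1 (f = (¼)*4 = 1)
W(3, f)² = (√(3² + 1²))² = (√(9 + 1))² = (√10)² = 10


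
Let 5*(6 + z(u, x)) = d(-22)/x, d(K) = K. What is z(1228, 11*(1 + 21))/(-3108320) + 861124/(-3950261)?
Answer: -147214384806009/675327139933600 ≈ -0.21799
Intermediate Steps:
z(u, x) = -6 - 22/(5*x) (z(u, x) = -6 + (-22/x)/5 = -6 - 22/(5*x))
z(1228, 11*(1 + 21))/(-3108320) + 861124/(-3950261) = (-6 - 22*1/(11*(1 + 21))/5)/(-3108320) + 861124/(-3950261) = (-6 - 22/(5*(11*22)))*(-1/3108320) + 861124*(-1/3950261) = (-6 - 22/5/242)*(-1/3108320) - 861124/3950261 = (-6 - 22/5*1/242)*(-1/3108320) - 861124/3950261 = (-6 - 1/55)*(-1/3108320) - 861124/3950261 = -331/55*(-1/3108320) - 861124/3950261 = 331/170957600 - 861124/3950261 = -147214384806009/675327139933600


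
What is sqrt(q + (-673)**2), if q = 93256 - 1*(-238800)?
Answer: sqrt(784985) ≈ 885.99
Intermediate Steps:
q = 332056 (q = 93256 + 238800 = 332056)
sqrt(q + (-673)**2) = sqrt(332056 + (-673)**2) = sqrt(332056 + 452929) = sqrt(784985)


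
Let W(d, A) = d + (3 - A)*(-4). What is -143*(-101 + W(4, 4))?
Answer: 13299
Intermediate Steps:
W(d, A) = -12 + d + 4*A (W(d, A) = d + (-12 + 4*A) = -12 + d + 4*A)
-143*(-101 + W(4, 4)) = -143*(-101 + (-12 + 4 + 4*4)) = -143*(-101 + (-12 + 4 + 16)) = -143*(-101 + 8) = -143*(-93) = 13299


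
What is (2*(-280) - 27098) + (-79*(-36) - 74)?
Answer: -24888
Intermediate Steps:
(2*(-280) - 27098) + (-79*(-36) - 74) = (-560 - 27098) + (2844 - 74) = -27658 + 2770 = -24888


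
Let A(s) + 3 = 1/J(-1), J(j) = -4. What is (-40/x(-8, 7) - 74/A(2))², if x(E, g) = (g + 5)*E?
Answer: 13082689/24336 ≈ 537.59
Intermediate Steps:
x(E, g) = E*(5 + g) (x(E, g) = (5 + g)*E = E*(5 + g))
A(s) = -13/4 (A(s) = -3 + 1/(-4) = -3 - ¼ = -13/4)
(-40/x(-8, 7) - 74/A(2))² = (-40*(-1/(8*(5 + 7))) - 74/(-13/4))² = (-40/((-8*12)) - 74*(-4/13))² = (-40/(-96) + 296/13)² = (-40*(-1/96) + 296/13)² = (5/12 + 296/13)² = (3617/156)² = 13082689/24336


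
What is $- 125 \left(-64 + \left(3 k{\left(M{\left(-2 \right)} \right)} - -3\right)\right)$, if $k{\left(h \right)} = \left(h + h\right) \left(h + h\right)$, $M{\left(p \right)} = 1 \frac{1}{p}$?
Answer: $7250$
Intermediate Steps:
$M{\left(p \right)} = \frac{1}{p}$
$k{\left(h \right)} = 4 h^{2}$ ($k{\left(h \right)} = 2 h 2 h = 4 h^{2}$)
$- 125 \left(-64 + \left(3 k{\left(M{\left(-2 \right)} \right)} - -3\right)\right) = - 125 \left(-64 + \left(3 \cdot 4 \left(\frac{1}{-2}\right)^{2} - -3\right)\right) = - 125 \left(-64 + \left(3 \cdot 4 \left(- \frac{1}{2}\right)^{2} + 3\right)\right) = - 125 \left(-64 + \left(3 \cdot 4 \cdot \frac{1}{4} + 3\right)\right) = - 125 \left(-64 + \left(3 \cdot 1 + 3\right)\right) = - 125 \left(-64 + \left(3 + 3\right)\right) = - 125 \left(-64 + 6\right) = \left(-125\right) \left(-58\right) = 7250$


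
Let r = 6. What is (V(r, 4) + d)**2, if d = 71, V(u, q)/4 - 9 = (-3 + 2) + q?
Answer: 14161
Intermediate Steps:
V(u, q) = 32 + 4*q (V(u, q) = 36 + 4*((-3 + 2) + q) = 36 + 4*(-1 + q) = 36 + (-4 + 4*q) = 32 + 4*q)
(V(r, 4) + d)**2 = ((32 + 4*4) + 71)**2 = ((32 + 16) + 71)**2 = (48 + 71)**2 = 119**2 = 14161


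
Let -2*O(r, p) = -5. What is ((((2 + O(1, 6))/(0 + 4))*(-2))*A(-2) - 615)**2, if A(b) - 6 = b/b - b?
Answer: 6456681/16 ≈ 4.0354e+5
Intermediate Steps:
O(r, p) = 5/2 (O(r, p) = -1/2*(-5) = 5/2)
A(b) = 7 - b (A(b) = 6 + (b/b - b) = 6 + (1 - b) = 7 - b)
((((2 + O(1, 6))/(0 + 4))*(-2))*A(-2) - 615)**2 = ((((2 + 5/2)/(0 + 4))*(-2))*(7 - 1*(-2)) - 615)**2 = ((((9/2)/4)*(-2))*(7 + 2) - 615)**2 = ((((9/2)*(1/4))*(-2))*9 - 615)**2 = (((9/8)*(-2))*9 - 615)**2 = (-9/4*9 - 615)**2 = (-81/4 - 615)**2 = (-2541/4)**2 = 6456681/16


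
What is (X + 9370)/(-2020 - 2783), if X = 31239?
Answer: -40609/4803 ≈ -8.4549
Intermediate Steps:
(X + 9370)/(-2020 - 2783) = (31239 + 9370)/(-2020 - 2783) = 40609/(-4803) = 40609*(-1/4803) = -40609/4803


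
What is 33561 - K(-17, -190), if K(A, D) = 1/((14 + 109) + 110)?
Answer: 7819712/233 ≈ 33561.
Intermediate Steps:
K(A, D) = 1/233 (K(A, D) = 1/(123 + 110) = 1/233)
33561 - K(-17, -190) = 33561 - 1*1/233 = 33561 - 1/233 = 7819712/233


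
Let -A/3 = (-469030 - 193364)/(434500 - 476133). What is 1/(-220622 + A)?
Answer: -41633/9187142908 ≈ -4.5317e-6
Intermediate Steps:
A = -1987182/41633 (A = -3*(-469030 - 193364)/(434500 - 476133) = -(-1987182)/(-41633) = -(-1987182)*(-1)/41633 = -3*662394/41633 = -1987182/41633 ≈ -47.731)
1/(-220622 + A) = 1/(-220622 - 1987182/41633) = 1/(-9187142908/41633) = -41633/9187142908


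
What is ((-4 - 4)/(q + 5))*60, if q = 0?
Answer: -96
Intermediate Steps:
((-4 - 4)/(q + 5))*60 = ((-4 - 4)/(0 + 5))*60 = -8/5*60 = -96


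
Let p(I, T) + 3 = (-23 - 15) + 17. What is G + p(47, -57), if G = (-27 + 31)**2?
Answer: -8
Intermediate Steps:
p(I, T) = -24 (p(I, T) = -3 + ((-23 - 15) + 17) = -3 + (-38 + 17) = -3 - 21 = -24)
G = 16 (G = 4**2 = 16)
G + p(47, -57) = 16 - 24 = -8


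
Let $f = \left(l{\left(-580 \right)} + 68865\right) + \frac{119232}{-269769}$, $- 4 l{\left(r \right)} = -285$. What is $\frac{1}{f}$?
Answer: $\frac{359692}{24795658659} \approx 1.4506 \cdot 10^{-5}$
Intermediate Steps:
$l{\left(r \right)} = \frac{285}{4}$ ($l{\left(r \right)} = \left(- \frac{1}{4}\right) \left(-285\right) = \frac{285}{4}$)
$f = \frac{24795658659}{359692}$ ($f = \left(\frac{285}{4} + 68865\right) + \frac{119232}{-269769} = \frac{275745}{4} + 119232 \left(- \frac{1}{269769}\right) = \frac{275745}{4} - \frac{39744}{89923} = \frac{24795658659}{359692} \approx 68936.0$)
$\frac{1}{f} = \frac{1}{\frac{24795658659}{359692}} = \frac{359692}{24795658659}$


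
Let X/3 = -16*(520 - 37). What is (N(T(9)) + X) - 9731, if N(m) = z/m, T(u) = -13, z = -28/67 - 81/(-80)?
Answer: -2293520387/69680 ≈ -32915.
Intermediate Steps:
z = 3187/5360 (z = -28*1/67 - 81*(-1/80) = -28/67 + 81/80 = 3187/5360 ≈ 0.59459)
N(m) = 3187/(5360*m)
X = -23184 (X = 3*(-16*(520 - 37)) = 3*(-16*483) = 3*(-7728) = -23184)
(N(T(9)) + X) - 9731 = ((3187/5360)/(-13) - 23184) - 9731 = ((3187/5360)*(-1/13) - 23184) - 9731 = (-3187/69680 - 23184) - 9731 = -1615464307/69680 - 9731 = -2293520387/69680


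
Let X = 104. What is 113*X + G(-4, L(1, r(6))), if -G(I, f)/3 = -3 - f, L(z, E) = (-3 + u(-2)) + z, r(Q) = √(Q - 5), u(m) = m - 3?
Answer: 11740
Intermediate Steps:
u(m) = -3 + m
r(Q) = √(-5 + Q)
L(z, E) = -8 + z (L(z, E) = (-3 + (-3 - 2)) + z = (-3 - 5) + z = -8 + z)
G(I, f) = 9 + 3*f (G(I, f) = -3*(-3 - f) = 9 + 3*f)
113*X + G(-4, L(1, r(6))) = 113*104 + (9 + 3*(-8 + 1)) = 11752 + (9 + 3*(-7)) = 11752 + (9 - 21) = 11752 - 12 = 11740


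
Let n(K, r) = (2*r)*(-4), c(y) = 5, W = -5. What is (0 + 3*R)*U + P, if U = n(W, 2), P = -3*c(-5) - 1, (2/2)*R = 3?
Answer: -160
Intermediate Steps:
R = 3
n(K, r) = -8*r
P = -16 (P = -3*5 - 1 = -15 - 1 = -16)
U = -16 (U = -8*2 = -16)
(0 + 3*R)*U + P = (0 + 3*3)*(-16) - 16 = (0 + 9)*(-16) - 16 = 9*(-16) - 16 = -144 - 16 = -160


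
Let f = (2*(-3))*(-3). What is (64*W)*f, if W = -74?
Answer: -85248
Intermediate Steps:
f = 18 (f = -6*(-3) = 18)
(64*W)*f = (64*(-74))*18 = -4736*18 = -85248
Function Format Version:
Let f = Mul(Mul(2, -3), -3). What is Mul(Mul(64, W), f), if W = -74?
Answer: -85248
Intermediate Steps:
f = 18 (f = Mul(-6, -3) = 18)
Mul(Mul(64, W), f) = Mul(Mul(64, -74), 18) = Mul(-4736, 18) = -85248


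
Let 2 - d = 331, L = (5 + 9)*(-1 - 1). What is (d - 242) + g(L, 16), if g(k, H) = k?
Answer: -599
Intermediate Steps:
L = -28 (L = 14*(-2) = -28)
d = -329 (d = 2 - 1*331 = 2 - 331 = -329)
(d - 242) + g(L, 16) = (-329 - 242) - 28 = -571 - 28 = -599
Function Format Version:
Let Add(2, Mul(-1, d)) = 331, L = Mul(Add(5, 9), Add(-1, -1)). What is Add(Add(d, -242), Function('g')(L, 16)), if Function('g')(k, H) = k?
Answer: -599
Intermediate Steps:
L = -28 (L = Mul(14, -2) = -28)
d = -329 (d = Add(2, Mul(-1, 331)) = Add(2, -331) = -329)
Add(Add(d, -242), Function('g')(L, 16)) = Add(Add(-329, -242), -28) = Add(-571, -28) = -599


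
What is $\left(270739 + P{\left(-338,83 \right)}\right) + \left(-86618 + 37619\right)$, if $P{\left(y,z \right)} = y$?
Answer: $221402$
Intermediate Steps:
$\left(270739 + P{\left(-338,83 \right)}\right) + \left(-86618 + 37619\right) = \left(270739 - 338\right) + \left(-86618 + 37619\right) = 270401 - 48999 = 221402$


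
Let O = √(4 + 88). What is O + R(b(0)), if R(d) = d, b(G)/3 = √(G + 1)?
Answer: 3 + 2*√23 ≈ 12.592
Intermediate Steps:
b(G) = 3*√(1 + G) (b(G) = 3*√(G + 1) = 3*√(1 + G))
O = 2*√23 (O = √92 = 2*√23 ≈ 9.5917)
O + R(b(0)) = 2*√23 + 3*√(1 + 0) = 2*√23 + 3*√1 = 2*√23 + 3*1 = 2*√23 + 3 = 3 + 2*√23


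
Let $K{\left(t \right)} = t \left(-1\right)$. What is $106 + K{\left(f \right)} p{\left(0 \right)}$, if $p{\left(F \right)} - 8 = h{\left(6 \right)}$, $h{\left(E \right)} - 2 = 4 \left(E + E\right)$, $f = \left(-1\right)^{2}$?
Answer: $48$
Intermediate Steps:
$f = 1$
$h{\left(E \right)} = 2 + 8 E$ ($h{\left(E \right)} = 2 + 4 \left(E + E\right) = 2 + 4 \cdot 2 E = 2 + 8 E$)
$K{\left(t \right)} = - t$
$p{\left(F \right)} = 58$ ($p{\left(F \right)} = 8 + \left(2 + 8 \cdot 6\right) = 8 + \left(2 + 48\right) = 8 + 50 = 58$)
$106 + K{\left(f \right)} p{\left(0 \right)} = 106 + \left(-1\right) 1 \cdot 58 = 106 - 58 = 48$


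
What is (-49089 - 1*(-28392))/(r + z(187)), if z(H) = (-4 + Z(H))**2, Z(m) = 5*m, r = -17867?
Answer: -20697/848894 ≈ -0.024381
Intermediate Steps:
z(H) = (-4 + 5*H)**2
(-49089 - 1*(-28392))/(r + z(187)) = (-49089 - 1*(-28392))/(-17867 + (-4 + 5*187)**2) = (-49089 + 28392)/(-17867 + (-4 + 935)**2) = -20697/(-17867 + 931**2) = -20697/(-17867 + 866761) = -20697/848894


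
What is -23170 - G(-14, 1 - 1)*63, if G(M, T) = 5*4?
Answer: -24430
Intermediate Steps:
G(M, T) = 20
-23170 - G(-14, 1 - 1)*63 = -23170 - 20*63 = -23170 - 1*1260 = -23170 - 1260 = -24430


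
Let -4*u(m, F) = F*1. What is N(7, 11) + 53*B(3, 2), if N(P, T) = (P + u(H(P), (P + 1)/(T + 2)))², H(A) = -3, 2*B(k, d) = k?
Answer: 42713/338 ≈ 126.37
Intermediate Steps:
B(k, d) = k/2
u(m, F) = -F/4
N(P, T) = (P - (1 + P)/(4*(2 + T)))² (N(P, T) = (P - (P + 1)/(4*(T + 2)))² = (P - (1 + P)/(4*(2 + T)))²)
N(7, 11) + 53*B(3, 2) = (-1 - 1*7 + 4*7*(2 + 11))²/(16*(2 + 11)²) + 53*((½)*3) = (1/16)*(-1 - 7 + 4*7*13)²/13² + 53*(3/2) = (1/16)*(1/169)*(-1 - 7 + 364)² + 159/2 = (1/16)*(1/169)*356² + 159/2 = (1/16)*(1/169)*126736 + 159/2 = 7921/169 + 159/2 = 42713/338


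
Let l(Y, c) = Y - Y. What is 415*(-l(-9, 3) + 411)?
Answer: 170565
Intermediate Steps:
l(Y, c) = 0
415*(-l(-9, 3) + 411) = 415*(-1*0 + 411) = 415*(0 + 411) = 415*411 = 170565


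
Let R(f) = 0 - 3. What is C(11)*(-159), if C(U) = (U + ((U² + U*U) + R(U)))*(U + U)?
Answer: -874500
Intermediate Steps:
R(f) = -3
C(U) = 2*U*(-3 + U + 2*U²) (C(U) = (U + ((U² + U*U) - 3))*(U + U) = (U + ((U² + U²) - 3))*(2*U) = (U + (2*U² - 3))*(2*U) = (U + (-3 + 2*U²))*(2*U) = (-3 + U + 2*U²)*(2*U) = 2*U*(-3 + U + 2*U²))
C(11)*(-159) = (2*11*(-3 + 11 + 2*11²))*(-159) = (2*11*(-3 + 11 + 2*121))*(-159) = (2*11*(-3 + 11 + 242))*(-159) = (2*11*250)*(-159) = 5500*(-159) = -874500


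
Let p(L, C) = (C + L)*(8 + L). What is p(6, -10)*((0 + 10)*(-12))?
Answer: 6720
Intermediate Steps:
p(L, C) = (8 + L)*(C + L)
p(6, -10)*((0 + 10)*(-12)) = (6**2 + 8*(-10) + 8*6 - 10*6)*((0 + 10)*(-12)) = (36 - 80 + 48 - 60)*(10*(-12)) = -56*(-120) = 6720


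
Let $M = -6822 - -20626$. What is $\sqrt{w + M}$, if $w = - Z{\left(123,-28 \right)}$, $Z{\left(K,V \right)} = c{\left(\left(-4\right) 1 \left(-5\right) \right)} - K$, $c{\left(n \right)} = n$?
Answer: $\sqrt{13907} \approx 117.93$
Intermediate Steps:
$Z{\left(K,V \right)} = 20 - K$ ($Z{\left(K,V \right)} = \left(-4\right) 1 \left(-5\right) - K = \left(-4\right) \left(-5\right) - K = 20 - K$)
$M = 13804$ ($M = -6822 + 20626 = 13804$)
$w = 103$ ($w = - (20 - 123) = \left(-1\right) \left(-103\right) = 103$)
$\sqrt{w + M} = \sqrt{103 + 13804} = \sqrt{13907}$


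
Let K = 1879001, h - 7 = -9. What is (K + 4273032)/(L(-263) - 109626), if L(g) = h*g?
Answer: -6152033/109100 ≈ -56.389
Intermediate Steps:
h = -2 (h = 7 - 9 = -2)
L(g) = -2*g
(K + 4273032)/(L(-263) - 109626) = (1879001 + 4273032)/(-2*(-263) - 109626) = 6152033/(526 - 109626) = 6152033/(-109100) = 6152033*(-1/109100) = -6152033/109100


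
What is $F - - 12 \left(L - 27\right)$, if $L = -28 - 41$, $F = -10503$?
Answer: $-11655$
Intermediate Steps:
$L = -69$ ($L = -28 - 41 = -69$)
$F - - 12 \left(L - 27\right) = -10503 - - 12 \left(-69 - 27\right) = -10503 - \left(-12\right) \left(-96\right) = -10503 - 1152 = -11655$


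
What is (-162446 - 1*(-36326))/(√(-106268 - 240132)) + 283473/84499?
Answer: 283473/84499 + 3153*I*√866/433 ≈ 3.3548 + 214.29*I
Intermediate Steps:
(-162446 - 1*(-36326))/(√(-106268 - 240132)) + 283473/84499 = (-162446 + 36326)/(√(-346400)) + 283473*(1/84499) = -126120*(-I*√866/17320) + 283473/84499 = -(-3153)*I*√866/433 + 283473/84499 = 3153*I*√866/433 + 283473/84499 = 283473/84499 + 3153*I*√866/433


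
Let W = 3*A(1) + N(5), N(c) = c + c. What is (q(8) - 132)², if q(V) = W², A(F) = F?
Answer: 1369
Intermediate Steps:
N(c) = 2*c
W = 13 (W = 3*1 + 2*5 = 3 + 10 = 13)
q(V) = 169 (q(V) = 13² = 169)
(q(8) - 132)² = (169 - 132)² = 37² = 1369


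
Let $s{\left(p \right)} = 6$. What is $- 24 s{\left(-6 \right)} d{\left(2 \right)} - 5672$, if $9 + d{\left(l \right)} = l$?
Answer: $-4664$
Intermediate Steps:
$d{\left(l \right)} = -9 + l$
$- 24 s{\left(-6 \right)} d{\left(2 \right)} - 5672 = \left(-24\right) 6 \left(-9 + 2\right) - 5672 = \left(-144\right) \left(-7\right) + \left(-126168 + 120496\right) = 1008 - 5672 = -4664$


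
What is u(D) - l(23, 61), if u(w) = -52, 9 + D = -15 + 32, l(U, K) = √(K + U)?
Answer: -52 - 2*√21 ≈ -61.165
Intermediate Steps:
D = 8 (D = -9 + (-15 + 32) = -9 + 17 = 8)
u(D) - l(23, 61) = -52 - √(61 + 23) = -52 - √84 = -52 - 2*√21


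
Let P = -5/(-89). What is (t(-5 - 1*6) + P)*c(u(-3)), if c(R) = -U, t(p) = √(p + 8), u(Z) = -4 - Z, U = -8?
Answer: 40/89 + 8*I*√3 ≈ 0.44944 + 13.856*I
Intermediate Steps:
t(p) = √(8 + p)
P = 5/89 (P = -5*(-1/89) = 5/89 ≈ 0.056180)
c(R) = 8 (c(R) = -1*(-8) = 8)
(t(-5 - 1*6) + P)*c(u(-3)) = (√(8 + (-5 - 1*6)) + 5/89)*8 = (√(8 + (-5 - 6)) + 5/89)*8 = (√(8 - 11) + 5/89)*8 = (√(-3) + 5/89)*8 = (I*√3 + 5/89)*8 = (5/89 + I*√3)*8 = 40/89 + 8*I*√3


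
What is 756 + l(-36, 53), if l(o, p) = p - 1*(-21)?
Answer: 830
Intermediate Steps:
l(o, p) = 21 + p (l(o, p) = p + 21 = 21 + p)
756 + l(-36, 53) = 756 + (21 + 53) = 756 + 74 = 830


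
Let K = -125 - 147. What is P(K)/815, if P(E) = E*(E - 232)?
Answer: 137088/815 ≈ 168.21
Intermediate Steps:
K = -272
P(E) = E*(-232 + E)
P(K)/815 = -272*(-232 - 272)/815 = -272*(-504)*(1/815) = 137088*(1/815) = 137088/815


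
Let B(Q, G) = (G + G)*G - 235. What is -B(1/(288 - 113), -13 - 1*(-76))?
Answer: -7703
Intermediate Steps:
B(Q, G) = -235 + 2*G² (B(Q, G) = (2*G)*G - 235 = 2*G² - 235 = -235 + 2*G²)
-B(1/(288 - 113), -13 - 1*(-76)) = -(-235 + 2*(-13 - 1*(-76))²) = -(-235 + 2*(-13 + 76)²) = -(-235 + 2*63²) = -(-235 + 2*3969) = -(-235 + 7938) = -1*7703 = -7703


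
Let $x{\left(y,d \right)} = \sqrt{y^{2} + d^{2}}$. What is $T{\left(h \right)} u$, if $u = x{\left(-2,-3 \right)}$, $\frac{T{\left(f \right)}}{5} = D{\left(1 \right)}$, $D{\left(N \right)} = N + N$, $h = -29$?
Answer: $10 \sqrt{13} \approx 36.056$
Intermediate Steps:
$D{\left(N \right)} = 2 N$
$x{\left(y,d \right)} = \sqrt{d^{2} + y^{2}}$
$T{\left(f \right)} = 10$ ($T{\left(f \right)} = 5 \cdot 2 \cdot 1 = 5 \cdot 2 = 10$)
$u = \sqrt{13}$ ($u = \sqrt{\left(-3\right)^{2} + \left(-2\right)^{2}} = \sqrt{9 + 4} = \sqrt{13} \approx 3.6056$)
$T{\left(h \right)} u = 10 \sqrt{13}$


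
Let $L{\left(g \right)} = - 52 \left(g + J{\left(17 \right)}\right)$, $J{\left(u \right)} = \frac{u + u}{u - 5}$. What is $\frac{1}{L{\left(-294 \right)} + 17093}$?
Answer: $\frac{3}{96701} \approx 3.1023 \cdot 10^{-5}$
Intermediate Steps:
$J{\left(u \right)} = \frac{2 u}{-5 + u}$
$L{\left(g \right)} = - \frac{442}{3} - 52 g$ ($L{\left(g \right)} = - 52 \left(g + 2 \cdot 17 \frac{1}{-5 + 17}\right) = - 52 \left(g + 2 \cdot 17 \cdot \frac{1}{12}\right) = - 52 \left(g + \frac{17}{6}\right) = - 52 \left(\frac{17}{6} + g\right) = - \frac{442}{3} - 52 g$)
$\frac{1}{L{\left(-294 \right)} + 17093} = \frac{1}{\left(- \frac{442}{3} - -15288\right) + 17093} = \frac{1}{\left(- \frac{442}{3} + 15288\right) + 17093} = \frac{1}{\frac{45422}{3} + 17093} = \frac{1}{\frac{96701}{3}} = \frac{3}{96701}$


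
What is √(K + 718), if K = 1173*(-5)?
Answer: I*√5147 ≈ 71.743*I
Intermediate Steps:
K = -5865
√(K + 718) = √(-5865 + 718) = √(-5147) = I*√5147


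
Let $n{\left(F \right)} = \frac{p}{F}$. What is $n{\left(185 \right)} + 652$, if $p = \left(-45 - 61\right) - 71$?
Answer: $\frac{120443}{185} \approx 651.04$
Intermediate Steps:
$p = -177$ ($p = -106 - 71 = -177$)
$n{\left(F \right)} = - \frac{177}{F}$
$n{\left(185 \right)} + 652 = - \frac{177}{185} + 652 = \frac{120443}{185}$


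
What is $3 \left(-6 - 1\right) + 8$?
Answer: $-13$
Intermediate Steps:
$3 \left(-6 - 1\right) + 8 = 3 \left(-7\right) + 8 = -21 + 8 = -13$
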